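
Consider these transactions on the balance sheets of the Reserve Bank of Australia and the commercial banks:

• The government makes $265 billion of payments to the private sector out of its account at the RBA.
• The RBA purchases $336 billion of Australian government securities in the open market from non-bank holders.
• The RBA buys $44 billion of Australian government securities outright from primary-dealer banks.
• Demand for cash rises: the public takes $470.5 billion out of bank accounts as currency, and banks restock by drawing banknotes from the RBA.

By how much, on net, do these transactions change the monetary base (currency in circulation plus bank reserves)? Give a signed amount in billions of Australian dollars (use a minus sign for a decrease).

RBA balance sheet:
  Assets:      Securities +$380B
  Liabilities: Bank reserves +$174.5B, Currency in circulation +$470.5B, Government deposits −$265B
Monetary base = currency + reserves: +$470.5B + (+$174.5B) = +$645 billion.

+$645 billion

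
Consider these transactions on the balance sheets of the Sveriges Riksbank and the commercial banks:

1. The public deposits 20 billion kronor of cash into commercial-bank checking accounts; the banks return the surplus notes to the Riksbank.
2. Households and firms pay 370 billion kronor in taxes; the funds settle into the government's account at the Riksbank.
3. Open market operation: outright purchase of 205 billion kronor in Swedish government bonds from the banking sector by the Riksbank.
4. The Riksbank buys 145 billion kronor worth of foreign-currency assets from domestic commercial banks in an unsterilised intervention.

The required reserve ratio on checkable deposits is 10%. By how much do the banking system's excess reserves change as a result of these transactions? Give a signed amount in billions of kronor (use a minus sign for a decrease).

+35 billion

Currency deposit 20 billion kronor: reserves +20B, deposits +20B.
Government account inflow 370 billion kronor: reserves −370B, deposits −370B.
OMO purchase (from banks) 205 billion kronor: reserves +205B, deposits 0.
FX purchase 145 billion kronor: reserves +145B, deposits 0.
Totals: Δreserves = 0, Δdeposits = −350B.
Δrequired reserves = 10% × −350B = −35B.
Δexcess reserves = Δreserves − Δrequired = 0 − (−35B) = +35 billion.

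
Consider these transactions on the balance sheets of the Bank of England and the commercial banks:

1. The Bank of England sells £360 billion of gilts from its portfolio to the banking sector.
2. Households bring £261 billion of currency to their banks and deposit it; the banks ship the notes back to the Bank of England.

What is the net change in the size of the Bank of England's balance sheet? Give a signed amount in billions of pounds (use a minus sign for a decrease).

-£360 billion

Bank of England balance sheet:
  Assets:      Securities −£360B
  Liabilities: Bank reserves −£99B, Currency in circulation −£261B
Change in total Bank of England assets = -£360 billion.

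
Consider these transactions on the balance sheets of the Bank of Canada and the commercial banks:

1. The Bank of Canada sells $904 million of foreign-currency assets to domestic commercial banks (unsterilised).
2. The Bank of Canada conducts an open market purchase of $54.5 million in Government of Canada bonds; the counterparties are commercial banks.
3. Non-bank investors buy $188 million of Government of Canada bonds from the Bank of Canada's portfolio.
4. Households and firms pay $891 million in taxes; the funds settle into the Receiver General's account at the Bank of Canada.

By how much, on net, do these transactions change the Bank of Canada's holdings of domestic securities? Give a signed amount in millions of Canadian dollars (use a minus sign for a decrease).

-$133.5 million

Bank of Canada balance sheet:
  Assets:      Securities −$133.5M, Foreign assets −$904M
  Liabilities: Bank reserves −$1928.5M, Government deposits +$891M
Commercial banking system:
  Assets:      Reserves at CB −$1928.5M, Securities −$54.5M, Foreign assets +$904M
  Liabilities: Checkable deposits −$1079M
So the change in the Bank of Canada's holdings of domestic securities is -$133.5 million.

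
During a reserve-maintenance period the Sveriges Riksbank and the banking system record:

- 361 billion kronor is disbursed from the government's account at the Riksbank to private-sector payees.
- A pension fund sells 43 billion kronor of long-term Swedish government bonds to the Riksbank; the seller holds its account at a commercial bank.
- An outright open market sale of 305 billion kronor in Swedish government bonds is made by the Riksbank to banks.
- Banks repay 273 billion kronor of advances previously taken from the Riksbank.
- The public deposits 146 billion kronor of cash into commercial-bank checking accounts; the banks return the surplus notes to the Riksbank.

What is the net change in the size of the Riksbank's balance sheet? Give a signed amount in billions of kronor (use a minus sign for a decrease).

Government spending 361 billion kronor: only the composition of liabilities changes → 0.
Asset purchase (from non-banks) 43 billion kronor: a Riksbank asset is acquired → +43B.
OMO sale (to banks) 305 billion kronor: a Riksbank asset is shed → −305B.
Discount-window repayment 273 billion kronor: a Riksbank asset is shed → −273B.
Currency deposit 146 billion kronor: only the composition of liabilities changes → 0.
Net: 0 + 43 − 305 − 273 + 0 = -535 billion.

-535 billion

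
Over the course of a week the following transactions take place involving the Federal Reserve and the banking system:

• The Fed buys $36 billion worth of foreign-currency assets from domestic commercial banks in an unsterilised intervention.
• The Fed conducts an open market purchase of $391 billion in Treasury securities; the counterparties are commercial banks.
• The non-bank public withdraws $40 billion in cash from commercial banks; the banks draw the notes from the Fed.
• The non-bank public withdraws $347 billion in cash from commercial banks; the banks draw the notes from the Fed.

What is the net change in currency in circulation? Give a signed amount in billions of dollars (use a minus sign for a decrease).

+$387 billion

FX purchase $36 billion: no currency enters or leaves circulation → 0.
OMO purchase (from banks) $391 billion: no currency enters or leaves circulation → 0.
Currency withdrawal $40 billion: notes leave the central bank → +$40B.
Currency withdrawal $347 billion: notes leave the central bank → +$347B.
Net: 0 + 0 + 40 + 347 = +$387 billion.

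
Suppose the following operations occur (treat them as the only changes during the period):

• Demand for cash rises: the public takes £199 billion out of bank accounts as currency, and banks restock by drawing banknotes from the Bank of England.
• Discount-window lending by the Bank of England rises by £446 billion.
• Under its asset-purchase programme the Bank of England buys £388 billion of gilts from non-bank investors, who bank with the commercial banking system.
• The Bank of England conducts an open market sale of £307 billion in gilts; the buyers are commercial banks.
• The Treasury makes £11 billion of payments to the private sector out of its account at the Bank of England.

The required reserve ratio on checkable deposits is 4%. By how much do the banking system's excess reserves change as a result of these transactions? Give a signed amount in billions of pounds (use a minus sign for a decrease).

+£331 billion

Currency withdrawal £199 billion: reserves −£199B, deposits −£199B.
Discount-window loan £446 billion: reserves +£446B, deposits 0.
Asset purchase (from non-banks) £388 billion: reserves +£388B, deposits +£388B.
OMO sale (to banks) £307 billion: reserves −£307B, deposits 0.
Government spending £11 billion: reserves +£11B, deposits +£11B.
Totals: Δreserves = +£339B, Δdeposits = +£200B.
Δrequired reserves = 4% × +£200B = +£8B.
Δexcess reserves = Δreserves − Δrequired = +£339B − (+£8B) = +£331 billion.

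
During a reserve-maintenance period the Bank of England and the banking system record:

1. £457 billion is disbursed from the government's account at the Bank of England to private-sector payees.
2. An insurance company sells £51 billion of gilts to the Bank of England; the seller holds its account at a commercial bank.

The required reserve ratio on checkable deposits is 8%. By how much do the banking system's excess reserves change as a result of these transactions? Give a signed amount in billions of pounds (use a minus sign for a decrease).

Government spending £457 billion: reserves +£457B, deposits +£457B.
Asset purchase (from non-banks) £51 billion: reserves +£51B, deposits +£51B.
Totals: Δreserves = +£508B, Δdeposits = +£508B.
Δrequired reserves = 8% × +£508B = +£40.64B.
Δexcess reserves = Δreserves − Δrequired = +£508B − (+£40.64B) = +£467.36 billion.

+£467.36 billion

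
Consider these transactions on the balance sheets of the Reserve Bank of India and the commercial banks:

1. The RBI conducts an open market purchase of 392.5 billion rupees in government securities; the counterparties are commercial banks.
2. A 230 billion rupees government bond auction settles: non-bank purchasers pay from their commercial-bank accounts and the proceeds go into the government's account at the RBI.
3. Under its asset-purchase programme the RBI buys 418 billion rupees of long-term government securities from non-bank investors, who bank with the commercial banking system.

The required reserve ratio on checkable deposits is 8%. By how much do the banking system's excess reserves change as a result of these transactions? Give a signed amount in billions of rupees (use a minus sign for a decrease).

+565.46 billion

OMO purchase (from banks) 392.5 billion rupees: reserves +392.5B, deposits 0.
Government account inflow 230 billion rupees: reserves −230B, deposits −230B.
Asset purchase (from non-banks) 418 billion rupees: reserves +418B, deposits +418B.
Totals: Δreserves = +580.5B, Δdeposits = +188B.
Δrequired reserves = 8% × +188B = +15.04B.
Δexcess reserves = Δreserves − Δrequired = +580.5B − (+15.04B) = +565.46 billion.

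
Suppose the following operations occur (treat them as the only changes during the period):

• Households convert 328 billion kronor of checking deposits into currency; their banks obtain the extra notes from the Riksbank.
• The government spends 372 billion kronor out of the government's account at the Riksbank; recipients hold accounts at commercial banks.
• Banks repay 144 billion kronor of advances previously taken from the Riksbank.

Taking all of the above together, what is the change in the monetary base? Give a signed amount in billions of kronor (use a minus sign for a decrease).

+228 billion

Currency withdrawal 328 billion kronor: just a shift between currency and reserves — both are base money → 0.
Government spending 372 billion kronor: a non-base liability converts back to reserves → +372B.
Discount-window repayment 144 billion kronor: Riksbank balance sheet contracts → −144B.
Net: 0 + 372 − 144 = +228 billion.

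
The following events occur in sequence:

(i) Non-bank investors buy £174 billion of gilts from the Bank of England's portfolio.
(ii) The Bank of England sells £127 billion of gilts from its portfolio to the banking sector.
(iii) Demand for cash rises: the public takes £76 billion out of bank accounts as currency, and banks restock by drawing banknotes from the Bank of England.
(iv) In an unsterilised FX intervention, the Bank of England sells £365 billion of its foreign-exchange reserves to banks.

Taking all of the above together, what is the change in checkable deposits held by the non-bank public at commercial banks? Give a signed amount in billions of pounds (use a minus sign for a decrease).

Bank of England balance sheet:
  Assets:      Securities −£301B, Foreign assets −£365B
  Liabilities: Bank reserves −£742B, Currency in circulation +£76B
Commercial banking system:
  Assets:      Reserves at CB −£742B, Securities +£127B, Foreign assets +£365B
  Liabilities: Checkable deposits −£250B
So the change in checkable deposits held by the non-bank public at commercial banks is -£250 billion.

-£250 billion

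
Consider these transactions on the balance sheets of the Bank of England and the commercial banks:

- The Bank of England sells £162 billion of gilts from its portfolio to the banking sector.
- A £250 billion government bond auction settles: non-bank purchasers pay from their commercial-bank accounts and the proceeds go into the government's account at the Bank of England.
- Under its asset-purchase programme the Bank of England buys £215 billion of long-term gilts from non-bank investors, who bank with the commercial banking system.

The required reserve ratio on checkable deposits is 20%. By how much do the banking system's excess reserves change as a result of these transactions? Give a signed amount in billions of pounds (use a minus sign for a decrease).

OMO sale (to banks) £162 billion: reserves −£162B, deposits 0.
Government account inflow £250 billion: reserves −£250B, deposits −£250B.
Asset purchase (from non-banks) £215 billion: reserves +£215B, deposits +£215B.
Totals: Δreserves = −£197B, Δdeposits = −£35B.
Δrequired reserves = 20% × −£35B = −£7B.
Δexcess reserves = Δreserves − Δrequired = −£197B − (−£7B) = -£190 billion.

-£190 billion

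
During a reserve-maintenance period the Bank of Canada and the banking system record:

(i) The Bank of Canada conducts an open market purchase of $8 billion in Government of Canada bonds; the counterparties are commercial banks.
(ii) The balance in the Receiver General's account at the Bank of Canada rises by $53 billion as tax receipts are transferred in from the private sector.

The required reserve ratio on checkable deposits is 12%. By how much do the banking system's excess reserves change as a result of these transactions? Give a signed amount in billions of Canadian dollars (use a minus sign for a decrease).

OMO purchase (from banks) $8 billion: reserves +$8B, deposits 0.
Government account inflow $53 billion: reserves −$53B, deposits −$53B.
Totals: Δreserves = −$45B, Δdeposits = −$53B.
Δrequired reserves = 12% × −$53B = −$6.36B.
Δexcess reserves = Δreserves − Δrequired = −$45B − (−$6.36B) = -$38.64 billion.

-$38.64 billion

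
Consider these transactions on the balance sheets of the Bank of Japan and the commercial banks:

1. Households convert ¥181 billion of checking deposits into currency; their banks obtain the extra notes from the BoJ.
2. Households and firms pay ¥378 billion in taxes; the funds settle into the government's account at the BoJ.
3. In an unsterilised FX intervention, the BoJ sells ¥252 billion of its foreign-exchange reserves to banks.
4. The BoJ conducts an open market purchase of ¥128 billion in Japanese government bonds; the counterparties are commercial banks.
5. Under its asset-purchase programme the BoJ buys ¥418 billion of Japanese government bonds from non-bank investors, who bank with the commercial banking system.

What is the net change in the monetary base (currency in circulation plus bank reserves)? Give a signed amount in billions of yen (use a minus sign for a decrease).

Currency withdrawal ¥181 billion: just a shift between currency and reserves — both are base money → 0.
Government account inflow ¥378 billion: reserves shift to a non-base liability → −¥378B.
FX sale ¥252 billion: BoJ balance sheet contracts → −¥252B.
OMO purchase (from banks) ¥128 billion: BoJ balance sheet expands → +¥128B.
Asset purchase (from non-banks) ¥418 billion: BoJ balance sheet expands → +¥418B.
Net: 0 − 378 − 252 + 128 + 418 = -¥84 billion.

-¥84 billion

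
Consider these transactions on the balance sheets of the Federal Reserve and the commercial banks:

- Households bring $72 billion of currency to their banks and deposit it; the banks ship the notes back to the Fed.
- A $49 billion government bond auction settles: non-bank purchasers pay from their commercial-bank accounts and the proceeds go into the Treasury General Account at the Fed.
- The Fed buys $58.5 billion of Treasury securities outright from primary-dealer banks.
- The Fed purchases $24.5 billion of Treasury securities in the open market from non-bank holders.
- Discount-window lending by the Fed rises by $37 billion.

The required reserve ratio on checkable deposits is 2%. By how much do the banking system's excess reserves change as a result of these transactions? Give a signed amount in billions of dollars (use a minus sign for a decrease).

+$142.05 billion

Currency deposit $72 billion: reserves +$72B, deposits +$72B.
Government account inflow $49 billion: reserves −$49B, deposits −$49B.
OMO purchase (from banks) $58.5 billion: reserves +$58.5B, deposits 0.
Asset purchase (from non-banks) $24.5 billion: reserves +$24.5B, deposits +$24.5B.
Discount-window loan $37 billion: reserves +$37B, deposits 0.
Totals: Δreserves = +$143B, Δdeposits = +$47.5B.
Δrequired reserves = 2% × +$47.5B = +$0.95B.
Δexcess reserves = Δreserves − Δrequired = +$143B − (+$0.95B) = +$142.05 billion.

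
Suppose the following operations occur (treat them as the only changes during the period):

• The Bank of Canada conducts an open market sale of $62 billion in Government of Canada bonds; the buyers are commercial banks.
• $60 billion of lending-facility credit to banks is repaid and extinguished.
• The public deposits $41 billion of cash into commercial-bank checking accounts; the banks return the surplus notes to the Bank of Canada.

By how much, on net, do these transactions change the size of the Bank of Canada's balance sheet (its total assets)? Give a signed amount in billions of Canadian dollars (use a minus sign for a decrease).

-$122 billion

OMO sale (to banks) $62 billion: a Bank of Canada asset is shed → −$62B.
Discount-window repayment $60 billion: a Bank of Canada asset is shed → −$60B.
Currency deposit $41 billion: only the composition of liabilities changes → 0.
Net: −62 − 60 + 0 = -$122 billion.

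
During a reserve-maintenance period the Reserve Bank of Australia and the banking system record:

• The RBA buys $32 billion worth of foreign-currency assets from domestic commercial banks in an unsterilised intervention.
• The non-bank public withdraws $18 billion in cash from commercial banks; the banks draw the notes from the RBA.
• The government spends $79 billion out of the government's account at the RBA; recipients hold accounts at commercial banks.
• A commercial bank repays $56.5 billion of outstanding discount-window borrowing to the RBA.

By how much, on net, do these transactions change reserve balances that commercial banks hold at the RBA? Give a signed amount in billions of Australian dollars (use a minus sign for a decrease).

+$36.5 billion

RBA balance sheet:
  Assets:      Loans to banks −$56.5B, Foreign assets +$32B
  Liabilities: Bank reserves +$36.5B, Currency in circulation +$18B, Government deposits −$79B
So the change in reserve balances that commercial banks hold at the RBA is +$36.5 billion.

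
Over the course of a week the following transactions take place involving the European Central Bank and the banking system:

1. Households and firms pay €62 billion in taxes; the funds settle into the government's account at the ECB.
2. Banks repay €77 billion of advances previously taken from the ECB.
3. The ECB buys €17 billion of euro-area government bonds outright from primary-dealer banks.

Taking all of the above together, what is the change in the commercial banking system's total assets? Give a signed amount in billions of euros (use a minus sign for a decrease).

ECB balance sheet:
  Assets:      Securities +€17B, Loans to banks −€77B
  Liabilities: Bank reserves −€122B, Government deposits +€62B
Commercial banking system:
  Assets:      Reserves at CB −€122B, Securities −€17B
  Liabilities: Checkable deposits −€62B, Borrowings from CB −€77B
Change in total bank assets = -€139 billion.

-€139 billion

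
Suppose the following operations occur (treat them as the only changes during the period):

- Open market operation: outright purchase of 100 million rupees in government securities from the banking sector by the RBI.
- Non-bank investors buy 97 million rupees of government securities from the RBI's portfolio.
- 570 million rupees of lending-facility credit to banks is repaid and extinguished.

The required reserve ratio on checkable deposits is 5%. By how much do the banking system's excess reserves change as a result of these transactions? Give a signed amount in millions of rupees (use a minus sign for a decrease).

-562.15 million

OMO purchase (from banks) 100 million rupees: reserves +100M, deposits 0.
Asset sale (to non-banks) 97 million rupees: reserves −97M, deposits −97M.
Discount-window repayment 570 million rupees: reserves −570M, deposits 0.
Totals: Δreserves = −567M, Δdeposits = −97M.
Δrequired reserves = 5% × −97M = −4.85M.
Δexcess reserves = Δreserves − Δrequired = −567M − (−4.85M) = -562.15 million.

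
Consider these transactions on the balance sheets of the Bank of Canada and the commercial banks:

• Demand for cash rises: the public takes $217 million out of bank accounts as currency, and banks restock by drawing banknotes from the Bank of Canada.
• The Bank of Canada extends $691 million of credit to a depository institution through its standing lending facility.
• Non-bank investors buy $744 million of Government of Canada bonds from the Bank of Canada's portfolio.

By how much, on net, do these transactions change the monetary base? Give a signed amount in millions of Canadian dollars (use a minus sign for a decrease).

Currency withdrawal $217 million: just a shift between currency and reserves — both are base money → 0.
Discount-window loan $691 million: Bank of Canada balance sheet expands → +$691M.
Asset sale (to non-banks) $744 million: Bank of Canada balance sheet contracts → −$744M.
Net: 0 + 691 − 744 = -$53 million.

-$53 million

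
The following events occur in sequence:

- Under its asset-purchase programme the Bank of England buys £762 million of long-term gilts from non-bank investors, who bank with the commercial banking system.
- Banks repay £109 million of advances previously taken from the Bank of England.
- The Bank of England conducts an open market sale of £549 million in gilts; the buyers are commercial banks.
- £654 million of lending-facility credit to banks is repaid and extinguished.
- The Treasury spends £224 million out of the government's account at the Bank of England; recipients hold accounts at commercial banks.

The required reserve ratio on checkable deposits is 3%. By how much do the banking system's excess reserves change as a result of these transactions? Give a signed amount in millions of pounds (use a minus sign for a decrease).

Asset purchase (from non-banks) £762 million: reserves +£762M, deposits +£762M.
Discount-window repayment £109 million: reserves −£109M, deposits 0.
OMO sale (to banks) £549 million: reserves −£549M, deposits 0.
Discount-window repayment £654 million: reserves −£654M, deposits 0.
Government spending £224 million: reserves +£224M, deposits +£224M.
Totals: Δreserves = −£326M, Δdeposits = +£986M.
Δrequired reserves = 3% × +£986M = +£29.58M.
Δexcess reserves = Δreserves − Δrequired = −£326M − (+£29.58M) = -£355.58 million.

-£355.58 million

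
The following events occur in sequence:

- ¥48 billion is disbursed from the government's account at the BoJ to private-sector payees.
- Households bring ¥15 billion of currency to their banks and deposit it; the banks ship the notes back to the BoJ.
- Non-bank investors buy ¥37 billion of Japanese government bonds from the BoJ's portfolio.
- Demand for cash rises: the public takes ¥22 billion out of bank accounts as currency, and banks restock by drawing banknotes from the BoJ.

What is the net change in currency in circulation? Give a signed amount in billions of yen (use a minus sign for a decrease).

+¥7 billion

BoJ balance sheet:
  Assets:      Securities −¥37B
  Liabilities: Bank reserves +¥4B, Currency in circulation +¥7B, Government deposits −¥48B
So the change in currency in circulation is +¥7 billion.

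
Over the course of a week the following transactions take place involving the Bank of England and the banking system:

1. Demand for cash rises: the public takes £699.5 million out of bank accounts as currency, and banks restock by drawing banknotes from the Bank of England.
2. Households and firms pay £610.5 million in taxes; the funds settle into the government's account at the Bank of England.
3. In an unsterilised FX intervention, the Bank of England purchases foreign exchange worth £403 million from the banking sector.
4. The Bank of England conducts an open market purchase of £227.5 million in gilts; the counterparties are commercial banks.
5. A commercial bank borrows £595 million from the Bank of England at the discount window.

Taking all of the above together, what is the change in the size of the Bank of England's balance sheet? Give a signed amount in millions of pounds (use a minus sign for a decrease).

+£1225.5 million

Currency withdrawal £699.5 million: only the composition of liabilities changes → 0.
Government account inflow £610.5 million: only the composition of liabilities changes → 0.
FX purchase £403 million: a Bank of England asset is acquired → +£403M.
OMO purchase (from banks) £227.5 million: a Bank of England asset is acquired → +£227.5M.
Discount-window loan £595 million: a Bank of England asset is acquired → +£595M.
Net: 0 + 0 + 403 + 227.5 + 595 = +£1225.5 million.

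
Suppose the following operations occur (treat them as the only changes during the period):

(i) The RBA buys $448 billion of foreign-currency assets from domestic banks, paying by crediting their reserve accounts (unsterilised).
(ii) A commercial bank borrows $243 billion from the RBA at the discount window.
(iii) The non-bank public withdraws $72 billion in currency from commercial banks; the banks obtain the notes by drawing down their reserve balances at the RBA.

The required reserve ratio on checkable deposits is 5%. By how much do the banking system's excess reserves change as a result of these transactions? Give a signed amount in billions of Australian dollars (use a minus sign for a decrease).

FX purchase $448 billion: reserves +$448B, deposits 0.
Discount-window loan $243 billion: reserves +$243B, deposits 0.
Currency withdrawal $72 billion: reserves −$72B, deposits −$72B.
Totals: Δreserves = +$619B, Δdeposits = −$72B.
Δrequired reserves = 5% × −$72B = −$3.6B.
Δexcess reserves = Δreserves − Δrequired = +$619B − (−$3.6B) = +$622.6 billion.

+$622.6 billion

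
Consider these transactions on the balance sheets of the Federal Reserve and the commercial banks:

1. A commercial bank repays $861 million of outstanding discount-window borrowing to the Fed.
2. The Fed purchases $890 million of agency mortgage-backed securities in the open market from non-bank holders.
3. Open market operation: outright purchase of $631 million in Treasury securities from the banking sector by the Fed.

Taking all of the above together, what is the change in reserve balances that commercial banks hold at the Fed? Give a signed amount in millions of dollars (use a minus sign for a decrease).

Discount-window repayment $861 million: repayment is debited from reserves → −$861M.
Asset purchase (from non-banks) $890 million: the Fed pays by crediting reserve accounts → +$890M.
OMO purchase (from banks) $631 million: the Fed pays by crediting reserve accounts → +$631M.
Net: −861 + 890 + 631 = +$660 million.

+$660 million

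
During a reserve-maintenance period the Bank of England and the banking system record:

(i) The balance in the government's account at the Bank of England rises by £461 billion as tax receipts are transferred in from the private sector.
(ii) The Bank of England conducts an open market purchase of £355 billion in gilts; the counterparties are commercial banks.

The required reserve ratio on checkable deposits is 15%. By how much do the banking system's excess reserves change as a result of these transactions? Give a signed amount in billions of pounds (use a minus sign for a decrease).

-£36.85 billion

Government account inflow £461 billion: reserves −£461B, deposits −£461B.
OMO purchase (from banks) £355 billion: reserves +£355B, deposits 0.
Totals: Δreserves = −£106B, Δdeposits = −£461B.
Δrequired reserves = 15% × −£461B = −£69.15B.
Δexcess reserves = Δreserves − Δrequired = −£106B − (−£69.15B) = -£36.85 billion.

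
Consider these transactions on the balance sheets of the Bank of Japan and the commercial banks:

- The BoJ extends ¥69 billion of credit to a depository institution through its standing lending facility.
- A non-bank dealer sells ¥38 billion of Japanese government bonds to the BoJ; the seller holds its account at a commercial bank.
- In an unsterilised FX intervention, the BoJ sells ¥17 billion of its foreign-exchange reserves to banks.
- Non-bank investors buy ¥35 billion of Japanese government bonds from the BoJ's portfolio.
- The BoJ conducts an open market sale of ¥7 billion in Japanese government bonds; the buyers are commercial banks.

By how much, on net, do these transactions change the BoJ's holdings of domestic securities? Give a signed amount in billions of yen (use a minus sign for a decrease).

Discount-window loan ¥69 billion: the BoJ's securities portfolio is untouched → 0.
Asset purchase (from non-banks) ¥38 billion: securities added to the BoJ's portfolio → +¥38B.
FX sale ¥17 billion: the BoJ's securities portfolio is untouched → 0.
Asset sale (to non-banks) ¥35 billion: securities removed from the BoJ's portfolio → −¥35B.
OMO sale (to banks) ¥7 billion: securities removed from the BoJ's portfolio → −¥7B.
Net: 0 + 38 + 0 − 35 − 7 = -¥4 billion.

-¥4 billion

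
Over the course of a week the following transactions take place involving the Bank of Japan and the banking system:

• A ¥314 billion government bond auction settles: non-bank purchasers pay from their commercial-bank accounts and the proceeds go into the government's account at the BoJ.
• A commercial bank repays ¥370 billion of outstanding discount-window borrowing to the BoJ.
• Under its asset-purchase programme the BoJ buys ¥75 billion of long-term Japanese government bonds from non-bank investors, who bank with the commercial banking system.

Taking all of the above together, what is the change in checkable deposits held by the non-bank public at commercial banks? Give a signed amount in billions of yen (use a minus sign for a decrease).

-¥239 billion

Government account inflow ¥314 billion: non-bank counterparties' bank balances fall → −¥314B.
Discount-window repayment ¥370 billion: the counterparty is a bank, so public deposits are unchanged → 0.
Asset purchase (from non-banks) ¥75 billion: non-bank counterparties' bank balances rise → +¥75B.
Net: −314 + 0 + 75 = -¥239 billion.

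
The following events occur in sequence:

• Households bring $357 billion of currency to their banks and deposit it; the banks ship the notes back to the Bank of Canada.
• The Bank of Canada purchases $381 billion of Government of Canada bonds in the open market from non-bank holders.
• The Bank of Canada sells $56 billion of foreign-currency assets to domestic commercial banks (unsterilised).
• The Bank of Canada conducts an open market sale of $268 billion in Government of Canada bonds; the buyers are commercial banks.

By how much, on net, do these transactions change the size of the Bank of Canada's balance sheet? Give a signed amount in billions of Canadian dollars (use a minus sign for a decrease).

+$57 billion

Bank of Canada balance sheet:
  Assets:      Securities +$113B, Foreign assets −$56B
  Liabilities: Bank reserves +$414B, Currency in circulation −$357B
Commercial banking system:
  Assets:      Reserves at CB +$414B, Securities +$268B, Foreign assets +$56B
  Liabilities: Checkable deposits +$738B
Change in total Bank of Canada assets = +$57 billion.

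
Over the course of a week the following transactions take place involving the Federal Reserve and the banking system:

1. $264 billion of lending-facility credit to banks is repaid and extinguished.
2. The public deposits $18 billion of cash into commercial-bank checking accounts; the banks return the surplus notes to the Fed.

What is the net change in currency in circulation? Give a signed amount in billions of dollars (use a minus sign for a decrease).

Discount-window repayment $264 billion: no currency enters or leaves circulation → 0.
Currency deposit $18 billion: notes return to the central bank → −$18B.
Net: 0 − 18 = -$18 billion.

-$18 billion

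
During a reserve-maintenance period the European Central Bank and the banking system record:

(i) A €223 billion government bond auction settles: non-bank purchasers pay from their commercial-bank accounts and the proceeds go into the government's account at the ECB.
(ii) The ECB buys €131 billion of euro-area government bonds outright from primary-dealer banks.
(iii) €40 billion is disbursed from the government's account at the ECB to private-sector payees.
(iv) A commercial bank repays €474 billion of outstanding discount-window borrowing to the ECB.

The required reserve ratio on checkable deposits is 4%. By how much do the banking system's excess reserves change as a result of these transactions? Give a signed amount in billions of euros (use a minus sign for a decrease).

-€518.68 billion

Government account inflow €223 billion: reserves −€223B, deposits −€223B.
OMO purchase (from banks) €131 billion: reserves +€131B, deposits 0.
Government spending €40 billion: reserves +€40B, deposits +€40B.
Discount-window repayment €474 billion: reserves −€474B, deposits 0.
Totals: Δreserves = −€526B, Δdeposits = −€183B.
Δrequired reserves = 4% × −€183B = −€7.32B.
Δexcess reserves = Δreserves − Δrequired = −€526B − (−€7.32B) = -€518.68 billion.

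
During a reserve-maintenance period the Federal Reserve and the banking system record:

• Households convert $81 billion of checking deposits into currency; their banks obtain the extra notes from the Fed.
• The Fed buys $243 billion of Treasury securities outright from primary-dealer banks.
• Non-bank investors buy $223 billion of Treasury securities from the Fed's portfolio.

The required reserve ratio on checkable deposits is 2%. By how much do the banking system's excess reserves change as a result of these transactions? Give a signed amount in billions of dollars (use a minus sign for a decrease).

-$54.92 billion

Currency withdrawal $81 billion: reserves −$81B, deposits −$81B.
OMO purchase (from banks) $243 billion: reserves +$243B, deposits 0.
Asset sale (to non-banks) $223 billion: reserves −$223B, deposits −$223B.
Totals: Δreserves = −$61B, Δdeposits = −$304B.
Δrequired reserves = 2% × −$304B = −$6.08B.
Δexcess reserves = Δreserves − Δrequired = −$61B − (−$6.08B) = -$54.92 billion.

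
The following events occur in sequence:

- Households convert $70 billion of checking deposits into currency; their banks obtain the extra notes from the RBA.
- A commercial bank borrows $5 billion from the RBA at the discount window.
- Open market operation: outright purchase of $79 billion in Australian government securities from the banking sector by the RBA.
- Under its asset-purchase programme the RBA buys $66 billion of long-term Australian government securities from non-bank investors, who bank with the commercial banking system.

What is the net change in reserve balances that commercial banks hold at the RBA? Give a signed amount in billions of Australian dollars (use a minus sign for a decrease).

+$80 billion

Currency withdrawal $70 billion: banks swap reserves for currency → −$70B.
Discount-window loan $5 billion: the loan is credited to the bank's reserve account → +$5B.
OMO purchase (from banks) $79 billion: the RBA pays by crediting reserve accounts → +$79B.
Asset purchase (from non-banks) $66 billion: the RBA pays by crediting reserve accounts → +$66B.
Net: −70 + 5 + 79 + 66 = +$80 billion.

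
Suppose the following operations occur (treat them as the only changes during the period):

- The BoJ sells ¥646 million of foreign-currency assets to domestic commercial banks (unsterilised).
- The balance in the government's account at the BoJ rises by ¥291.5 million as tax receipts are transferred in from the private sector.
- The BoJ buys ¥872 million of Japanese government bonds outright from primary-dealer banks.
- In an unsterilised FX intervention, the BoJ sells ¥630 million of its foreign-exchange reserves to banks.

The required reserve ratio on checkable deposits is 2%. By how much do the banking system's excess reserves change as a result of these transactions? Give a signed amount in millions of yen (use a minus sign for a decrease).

-¥689.67 million

FX sale ¥646 million: reserves −¥646M, deposits 0.
Government account inflow ¥291.5 million: reserves −¥291.5M, deposits −¥291.5M.
OMO purchase (from banks) ¥872 million: reserves +¥872M, deposits 0.
FX sale ¥630 million: reserves −¥630M, deposits 0.
Totals: Δreserves = −¥695.5M, Δdeposits = −¥291.5M.
Δrequired reserves = 2% × −¥291.5M = −¥5.83M.
Δexcess reserves = Δreserves − Δrequired = −¥695.5M − (−¥5.83M) = -¥689.67 million.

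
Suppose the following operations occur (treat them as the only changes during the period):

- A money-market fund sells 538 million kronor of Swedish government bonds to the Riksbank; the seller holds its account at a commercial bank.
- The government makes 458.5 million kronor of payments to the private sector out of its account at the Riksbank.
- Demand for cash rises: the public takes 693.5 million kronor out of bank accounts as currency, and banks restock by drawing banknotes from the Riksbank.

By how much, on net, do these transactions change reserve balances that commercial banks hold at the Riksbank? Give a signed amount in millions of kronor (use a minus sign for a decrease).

+303 million

Asset purchase (from non-banks) 538 million kronor: the Riksbank pays by crediting reserve accounts → +538M.
Government spending 458.5 million kronor: government payments flow into bank reserve accounts → +458.5M.
Currency withdrawal 693.5 million kronor: banks swap reserves for currency → −693.5M.
Net: 538 + 458.5 − 693.5 = +303 million.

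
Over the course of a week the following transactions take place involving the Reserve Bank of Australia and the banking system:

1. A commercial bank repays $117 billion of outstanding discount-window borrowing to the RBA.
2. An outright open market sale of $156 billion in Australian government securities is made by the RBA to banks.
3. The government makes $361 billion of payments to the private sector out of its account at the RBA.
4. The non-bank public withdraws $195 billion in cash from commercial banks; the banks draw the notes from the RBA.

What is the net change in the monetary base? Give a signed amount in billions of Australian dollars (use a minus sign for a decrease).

+$88 billion

Discount-window repayment $117 billion: RBA balance sheet contracts → −$117B.
OMO sale (to banks) $156 billion: RBA balance sheet contracts → −$156B.
Government spending $361 billion: a non-base liability converts back to reserves → +$361B.
Currency withdrawal $195 billion: just a shift between currency and reserves — both are base money → 0.
Net: −117 − 156 + 361 + 0 = +$88 billion.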